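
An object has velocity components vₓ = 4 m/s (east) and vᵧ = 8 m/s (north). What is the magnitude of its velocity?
|v| = √(vₓ² + vᵧ²) = √(4² + 8²) = √(80) = 8.94 m/s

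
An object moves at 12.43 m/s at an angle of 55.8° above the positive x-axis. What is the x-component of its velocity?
vₓ = v cos(θ) = 12.43 × cos(55.8°) = 6.99 m/s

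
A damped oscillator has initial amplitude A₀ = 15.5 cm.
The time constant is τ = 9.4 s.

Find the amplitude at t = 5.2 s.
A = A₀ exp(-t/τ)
A = A₀ exp(−t/τ) = 15.5×exp(−5.2/9.4) = 8.914 cm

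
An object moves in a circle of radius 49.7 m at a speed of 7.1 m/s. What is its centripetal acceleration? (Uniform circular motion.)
a_c = v²/r = 7.1²/49.7 = 50.41/49.7 = 1.01 m/s²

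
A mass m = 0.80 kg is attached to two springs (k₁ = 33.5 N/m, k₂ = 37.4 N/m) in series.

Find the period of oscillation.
k_eq = k₁k₂/(k₁+k₂) = 17.67 N/m
T = 2π√(m/k_eq) = 2π√(0.8/17.67) = 1.337 s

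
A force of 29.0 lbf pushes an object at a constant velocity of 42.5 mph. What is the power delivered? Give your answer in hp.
P = Fv = 129 N × 19 m/s = 2451 W = 3.287 hp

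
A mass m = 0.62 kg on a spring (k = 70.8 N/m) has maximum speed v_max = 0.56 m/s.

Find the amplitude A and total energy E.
½mv²_max = ½kA² → A = v_max√(m/k) = 0.56×√(0.62/70.8) = 0.0524 m = 5.24 cm
E = ½mv²_max = ½×0.62×0.56² = 0.09722 J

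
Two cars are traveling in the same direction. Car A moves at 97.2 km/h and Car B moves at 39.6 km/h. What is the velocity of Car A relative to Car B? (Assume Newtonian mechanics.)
v_rel = v_A - v_B = 97.2 - 39.6 = 57.6 km/h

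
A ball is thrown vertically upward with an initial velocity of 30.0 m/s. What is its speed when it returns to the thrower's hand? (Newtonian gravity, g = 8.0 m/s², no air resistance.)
By conservation of energy, the ball returns at the same speed = 30.0 m/s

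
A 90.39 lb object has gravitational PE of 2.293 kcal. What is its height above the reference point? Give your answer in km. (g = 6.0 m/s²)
PE = mgh → h = PE/(mg) = 9594 J / (41 kg × 6.0 m/s²) = 39 m = 0.039 km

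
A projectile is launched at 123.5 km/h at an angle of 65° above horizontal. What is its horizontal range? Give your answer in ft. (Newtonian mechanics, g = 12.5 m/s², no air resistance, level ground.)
R = v₀² sin(2θ) / g (with unit conversion) = 236.6 ft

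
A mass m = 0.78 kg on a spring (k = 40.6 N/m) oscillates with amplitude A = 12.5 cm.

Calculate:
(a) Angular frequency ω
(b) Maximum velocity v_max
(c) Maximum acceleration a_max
ω = √(k/m) = √(40.6/0.78) = 7.215 rad/s
v_max = ωA = 7.215×0.125 = 0.9018 m/s
a_max = ω²A = 7.215²×0.125 = 6.506 m/s²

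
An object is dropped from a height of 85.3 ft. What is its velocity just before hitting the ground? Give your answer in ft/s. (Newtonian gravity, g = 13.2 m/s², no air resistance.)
v = √(2gh) (with unit conversion) = 85.95 ft/s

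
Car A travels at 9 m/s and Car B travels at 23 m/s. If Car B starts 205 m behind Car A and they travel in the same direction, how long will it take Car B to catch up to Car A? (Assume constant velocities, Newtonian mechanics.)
Relative speed: v_rel = 23 - 9 = 14 m/s
Time to catch: t = d₀/v_rel = 205/14 = 14.64 s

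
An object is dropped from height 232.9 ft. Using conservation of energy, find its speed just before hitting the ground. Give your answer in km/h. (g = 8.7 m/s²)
mgh = ½mv² → v = √(2gh) = √(2×8.7×70.99) = 35.15 m/s = 126.5 km/h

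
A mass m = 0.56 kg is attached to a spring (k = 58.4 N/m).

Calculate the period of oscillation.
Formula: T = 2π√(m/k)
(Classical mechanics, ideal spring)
T = 2π√(m/k) = 2π√(0.56/58.4) = 0.6153 s; f = 1/T = 1.625 Hz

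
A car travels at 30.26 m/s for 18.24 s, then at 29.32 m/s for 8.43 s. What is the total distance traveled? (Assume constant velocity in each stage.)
d₁ = v₁t₁ = 30.26 × 18.24 = 551.942 m
d₂ = v₂t₂ = 29.32 × 8.43 = 247.168 m
d_total = 551.942 + 247.168 = 799.11 m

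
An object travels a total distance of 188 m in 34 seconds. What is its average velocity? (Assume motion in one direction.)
v_avg = Δd / Δt = 188 / 34 = 5.53 m/s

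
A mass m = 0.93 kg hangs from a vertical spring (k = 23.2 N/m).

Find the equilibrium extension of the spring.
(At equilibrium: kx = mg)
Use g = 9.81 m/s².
x_eq = mg/k = 0.93×9.81/23.2 = 0.3932 m = 39.32 cm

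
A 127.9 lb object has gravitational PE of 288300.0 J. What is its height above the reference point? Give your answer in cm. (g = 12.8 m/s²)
PE = mgh → h = PE/(mg) = 2.883e+05 J / (58.01 kg × 12.8 m/s²) = 388.2 m = 38820.0 cm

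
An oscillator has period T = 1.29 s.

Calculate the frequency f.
f = 1/T = 1/1.29 = 0.7752 Hz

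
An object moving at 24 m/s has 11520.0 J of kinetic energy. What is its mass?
KE = ½mv² → m = 2KE/v² = 2×11520.0/24² = 40.0 kg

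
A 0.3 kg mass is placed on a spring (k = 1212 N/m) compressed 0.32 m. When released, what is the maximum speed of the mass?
½kx² = ½mv² → v = x√(k/m) = 0.32×√(1212/0.3) = 20.34 m/s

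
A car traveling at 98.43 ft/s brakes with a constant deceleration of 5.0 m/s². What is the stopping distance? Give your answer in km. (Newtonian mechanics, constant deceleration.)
d = v₀² / (2a) (with unit conversion) = 0.09001 km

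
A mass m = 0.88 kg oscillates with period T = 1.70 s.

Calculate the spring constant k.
T = 2π√(m/k) → k = m(2π/T)² = 0.88×(2π/1.7)² = 12.02 N/m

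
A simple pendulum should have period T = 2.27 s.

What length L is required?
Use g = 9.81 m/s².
T = 2π√(L/g) → L = g(T/2π)² = 9.81×(2.27/2π)² = 1.28 m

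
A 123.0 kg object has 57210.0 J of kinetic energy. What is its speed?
KE = ½mv² → v = √(2KE/m) = √(2×57210.0/123.0) = 30.5 m/s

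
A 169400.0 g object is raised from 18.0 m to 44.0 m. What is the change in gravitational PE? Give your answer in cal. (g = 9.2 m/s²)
ΔPE = mg(h₂ − h₁) = 169.4 kg × 9.2 m/s² × (44 − 18) m = 4.052e+04 J = 9685.0 cal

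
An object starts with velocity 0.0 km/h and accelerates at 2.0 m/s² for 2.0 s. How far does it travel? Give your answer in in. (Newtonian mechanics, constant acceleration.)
d = v₀t + ½at² (with unit conversion) = 157.5 in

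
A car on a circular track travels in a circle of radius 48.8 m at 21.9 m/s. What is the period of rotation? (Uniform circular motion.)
T = 2πr/v = 2π×48.8/21.9 = 14.0 s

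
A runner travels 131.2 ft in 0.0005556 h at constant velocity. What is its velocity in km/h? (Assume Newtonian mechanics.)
v = d/t (with unit conversion) = 71.98 km/h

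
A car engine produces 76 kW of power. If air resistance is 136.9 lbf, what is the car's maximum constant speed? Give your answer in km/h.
P = Fv → v = P/F = 76000 W / 609 N = 124.8 m/s = 449.3 km/h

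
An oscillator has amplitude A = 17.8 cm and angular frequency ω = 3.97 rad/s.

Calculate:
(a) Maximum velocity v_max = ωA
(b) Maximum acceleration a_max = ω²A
v_max = ωA = 3.97×0.178 = 0.7067 m/s
a_max = ω²A = 3.97²×0.178 = 2.805 m/s²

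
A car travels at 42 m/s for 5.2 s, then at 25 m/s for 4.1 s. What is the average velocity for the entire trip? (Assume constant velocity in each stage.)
d₁ = v₁t₁ = 42 × 5.2 = 218.4 m
d₂ = v₂t₂ = 25 × 4.1 = 102.5 m
d_total = 320.9 m, t_total = 9.3 s
v_avg = d_total/t_total = 320.9/9.3 = 34.51 m/s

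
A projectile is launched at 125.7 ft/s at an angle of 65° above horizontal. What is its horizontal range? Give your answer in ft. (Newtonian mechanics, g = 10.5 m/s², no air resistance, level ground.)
R = v₀² sin(2θ) / g (with unit conversion) = 351.4 ft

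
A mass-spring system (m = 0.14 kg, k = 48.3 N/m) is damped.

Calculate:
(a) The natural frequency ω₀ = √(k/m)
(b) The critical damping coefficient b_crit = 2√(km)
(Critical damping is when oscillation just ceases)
ω₀ = √(k/m) = √(48.3/0.14) = 18.57 rad/s
b_crit = 2√(km) = 2√(48.3×0.14) = 5.201 kg/s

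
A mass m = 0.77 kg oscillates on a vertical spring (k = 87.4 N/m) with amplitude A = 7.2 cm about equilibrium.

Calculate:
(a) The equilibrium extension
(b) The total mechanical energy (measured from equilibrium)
x_eq = mg/k = 0.77×9.81/87.4 = 0.08643 m = 8.643 cm
E = ½kA² = ½×87.4×(0.072)² = 0.2265 J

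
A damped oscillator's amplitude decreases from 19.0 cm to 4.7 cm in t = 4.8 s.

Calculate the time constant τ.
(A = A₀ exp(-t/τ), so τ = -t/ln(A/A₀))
A/A₀ = 4.7/19.0 = 0.2474; ln(A/A₀) = -1.397
τ = −t/ln(A/A₀) = −4.8/-1.397 = 3.436 s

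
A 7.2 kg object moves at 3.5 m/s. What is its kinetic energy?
KE = ½mv² = ½×7.2×3.5² = 44.1 J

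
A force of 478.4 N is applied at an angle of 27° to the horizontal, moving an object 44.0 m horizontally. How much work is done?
W = Fd cosθ = 478.4×44.0×cos(27°) = 18755.0 J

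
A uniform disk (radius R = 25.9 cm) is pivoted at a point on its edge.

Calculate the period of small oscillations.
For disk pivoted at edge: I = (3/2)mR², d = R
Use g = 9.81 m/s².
I/m = (3/2)R² = 0.1006 m²; d = R = 0.259 m
T = 2π√((3/2)R²/(gR)) = 2π√(3R/(2g)) = 1.25 s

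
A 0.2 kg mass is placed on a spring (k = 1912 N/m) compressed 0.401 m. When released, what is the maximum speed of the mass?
½kx² = ½mv² → v = x√(k/m) = 0.401×√(1912/0.2) = 39.21 m/s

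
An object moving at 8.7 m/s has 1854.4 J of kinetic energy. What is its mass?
KE = ½mv² → m = 2KE/v² = 2×1854.4/8.7² = 49.0 kg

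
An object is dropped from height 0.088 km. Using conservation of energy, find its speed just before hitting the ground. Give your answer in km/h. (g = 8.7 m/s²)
mgh = ½mv² → v = √(2gh) = √(2×8.7×88) = 39.13 m/s = 140.9 km/h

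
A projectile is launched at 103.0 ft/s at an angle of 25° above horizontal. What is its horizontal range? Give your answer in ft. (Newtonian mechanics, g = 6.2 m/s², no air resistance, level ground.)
R = v₀² sin(2θ) / g (with unit conversion) = 399.5 ft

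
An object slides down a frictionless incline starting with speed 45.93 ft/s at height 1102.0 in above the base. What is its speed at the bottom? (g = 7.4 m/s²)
½mv₀² + mgh = ½mv² → v = √(v₀² + 2gh) = √(14² + 2×7.4×27.99) = 24.7 m/s = 81.05 ft/s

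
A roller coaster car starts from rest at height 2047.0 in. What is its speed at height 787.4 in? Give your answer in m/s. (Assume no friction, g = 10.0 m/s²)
mgh₁ = ½mv₂² + mgh₂ → v₂ = √(2g(h₁−h₂)) = √(2×10.0×(51.99−20)) = 25.3 m/s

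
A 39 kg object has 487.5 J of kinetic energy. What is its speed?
KE = ½mv² → v = √(2KE/m) = √(2×487.5/39) = 5.0 m/s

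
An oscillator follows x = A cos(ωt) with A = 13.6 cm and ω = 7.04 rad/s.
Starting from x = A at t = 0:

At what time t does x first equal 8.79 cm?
cos(ωt) = x/A = 8.79/13.6 = 0.6463
ωt = arccos(0.6463) = 0.868 rad
t = 0.868/7.04 = 0.1233 s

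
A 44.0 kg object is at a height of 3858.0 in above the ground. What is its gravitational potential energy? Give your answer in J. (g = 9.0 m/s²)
PE = mgh = 44 kg × 9.0 m/s² × 97.99 m = 3.881e+04 J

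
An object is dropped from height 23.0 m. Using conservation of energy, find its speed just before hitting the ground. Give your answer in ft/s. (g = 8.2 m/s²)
mgh = ½mv² → v = √(2gh) = √(2×8.2×23) = 19.42 m/s = 63.72 ft/s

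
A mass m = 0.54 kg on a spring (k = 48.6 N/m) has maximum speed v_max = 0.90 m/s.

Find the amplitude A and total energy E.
½mv²_max = ½kA² → A = v_max√(m/k) = 0.9×√(0.54/48.6) = 0.09487 m = 9.487 cm
E = ½mv²_max = ½×0.54×0.9² = 0.2187 J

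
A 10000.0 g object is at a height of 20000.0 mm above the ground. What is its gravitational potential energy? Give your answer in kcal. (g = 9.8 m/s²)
PE = mgh = 10 kg × 9.8 m/s² × 20 m = 1960 J = 0.4685 kcal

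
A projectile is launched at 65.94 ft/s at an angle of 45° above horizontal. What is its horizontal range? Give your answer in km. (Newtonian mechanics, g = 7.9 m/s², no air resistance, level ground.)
R = v₀² sin(2θ) / g (with unit conversion) = 0.05113 km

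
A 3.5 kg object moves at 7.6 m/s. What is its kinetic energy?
KE = ½mv² = ½×3.5×7.6² = 101.08 J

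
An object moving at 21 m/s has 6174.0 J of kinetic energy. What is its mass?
KE = ½mv² → m = 2KE/v² = 2×6174.0/21² = 28.0 kg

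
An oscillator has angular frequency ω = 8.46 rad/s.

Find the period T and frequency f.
T = 2π/ω = 2π/8.46 = 0.7427 s; f = ω/2π = 1.346 Hz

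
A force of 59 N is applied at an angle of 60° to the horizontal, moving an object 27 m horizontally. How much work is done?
W = Fd cosθ = 59×27×cos(60°) = 796.5 J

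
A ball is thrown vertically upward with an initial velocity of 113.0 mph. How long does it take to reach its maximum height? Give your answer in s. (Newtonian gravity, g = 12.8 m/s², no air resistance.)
t_up = v₀/g (with unit conversion) = 3.947 s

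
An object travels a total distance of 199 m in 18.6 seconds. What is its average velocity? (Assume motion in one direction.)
v_avg = Δd / Δt = 199 / 18.6 = 10.7 m/s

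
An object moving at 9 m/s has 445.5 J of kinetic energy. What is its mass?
KE = ½mv² → m = 2KE/v² = 2×445.5/9² = 11.0 kg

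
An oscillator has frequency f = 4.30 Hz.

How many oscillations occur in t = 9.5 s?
n = f×t = 4.3×9.5 = 40.85 oscillations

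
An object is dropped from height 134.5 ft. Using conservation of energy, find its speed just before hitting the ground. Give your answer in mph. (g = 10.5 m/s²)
mgh = ½mv² → v = √(2gh) = √(2×10.5×41) = 29.34 m/s = 65.63 mph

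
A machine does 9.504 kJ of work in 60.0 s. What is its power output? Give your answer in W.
P = W/t = 9504 J / 60 s = 158.4 W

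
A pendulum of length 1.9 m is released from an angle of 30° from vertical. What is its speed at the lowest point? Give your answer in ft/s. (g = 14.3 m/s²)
h = L(1 − cosθ) = 1.9×(1 − cos30°) = 0.2546 m
v = √(2gh) = √(2×14.3×0.2546) = 2.698 m/s = 8.852 ft/s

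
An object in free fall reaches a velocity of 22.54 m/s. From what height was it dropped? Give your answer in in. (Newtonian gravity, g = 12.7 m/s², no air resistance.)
h = v²/(2g) (with unit conversion) = 787.5 in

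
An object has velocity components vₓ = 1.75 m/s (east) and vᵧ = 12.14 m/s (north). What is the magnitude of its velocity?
|v| = √(vₓ² + vᵧ²) = √(1.75² + 12.14²) = √(150.442) = 12.27 m/s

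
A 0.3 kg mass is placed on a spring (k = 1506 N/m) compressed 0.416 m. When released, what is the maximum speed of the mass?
½kx² = ½mv² → v = x√(k/m) = 0.416×√(1506/0.3) = 29.47 m/s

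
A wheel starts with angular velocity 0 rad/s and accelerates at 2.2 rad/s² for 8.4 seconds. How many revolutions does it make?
θ = ω₀t + ½αt² = 0×8.4 + ½×2.2×8.4² = 77.62 rad
Revolutions = θ/(2π) = 77.62/(2π) = 12.35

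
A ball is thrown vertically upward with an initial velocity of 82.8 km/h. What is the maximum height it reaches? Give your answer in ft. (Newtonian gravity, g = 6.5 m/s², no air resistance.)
h_max = v₀²/(2g) (with unit conversion) = 133.5 ft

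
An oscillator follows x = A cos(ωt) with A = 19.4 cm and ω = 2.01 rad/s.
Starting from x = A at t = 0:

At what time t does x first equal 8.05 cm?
cos(ωt) = x/A = 8.05/19.4 = 0.4149
ωt = arccos(0.4149) = 1.143 rad
t = 1.143/2.01 = 0.5686 s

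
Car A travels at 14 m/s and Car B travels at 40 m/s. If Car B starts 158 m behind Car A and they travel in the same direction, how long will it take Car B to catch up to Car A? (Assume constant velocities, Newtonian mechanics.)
Relative speed: v_rel = 40 - 14 = 26 m/s
Time to catch: t = d₀/v_rel = 158/26 = 6.08 s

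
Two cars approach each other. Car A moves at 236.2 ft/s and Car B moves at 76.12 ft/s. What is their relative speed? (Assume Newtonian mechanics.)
v_rel = v_A + v_B = 236.2 + 76.12 = 312.3 ft/s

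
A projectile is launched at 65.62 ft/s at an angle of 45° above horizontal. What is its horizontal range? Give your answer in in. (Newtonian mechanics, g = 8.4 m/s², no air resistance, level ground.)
R = v₀² sin(2θ) / g (with unit conversion) = 1875.0 in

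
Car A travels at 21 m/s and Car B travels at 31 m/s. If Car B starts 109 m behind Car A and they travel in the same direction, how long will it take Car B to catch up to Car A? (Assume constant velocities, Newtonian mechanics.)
Relative speed: v_rel = 31 - 21 = 10 m/s
Time to catch: t = d₀/v_rel = 109/10 = 10.9 s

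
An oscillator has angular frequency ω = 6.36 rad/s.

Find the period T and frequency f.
T = 2π/ω = 2π/6.36 = 0.9879 s; f = ω/2π = 1.012 Hz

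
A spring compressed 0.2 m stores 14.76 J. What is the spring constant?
PE = ½kx² → k = 2PE/x² = 2×14.76/0.2² = 738.0 N/m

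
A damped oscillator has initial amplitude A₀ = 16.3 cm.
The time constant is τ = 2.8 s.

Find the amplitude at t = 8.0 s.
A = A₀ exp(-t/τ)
A = A₀ exp(−t/τ) = 16.3×exp(−8.0/2.8) = 0.9362 cm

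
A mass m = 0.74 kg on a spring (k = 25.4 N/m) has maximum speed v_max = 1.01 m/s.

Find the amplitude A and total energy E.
½mv²_max = ½kA² → A = v_max√(m/k) = 1.01×√(0.74/25.4) = 0.1724 m = 17.24 cm
E = ½mv²_max = ½×0.74×1.01² = 0.3774 J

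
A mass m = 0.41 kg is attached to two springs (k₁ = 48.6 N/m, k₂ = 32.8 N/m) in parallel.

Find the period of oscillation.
k_eq = k₁+k₂ = 81.4 N/m
T = 2π√(m/k_eq) = 2π√(0.41/81.4) = 0.4459 s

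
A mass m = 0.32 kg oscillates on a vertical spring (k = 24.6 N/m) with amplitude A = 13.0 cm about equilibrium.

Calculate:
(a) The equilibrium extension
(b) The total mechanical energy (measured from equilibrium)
x_eq = mg/k = 0.32×9.81/24.6 = 0.1276 m = 12.76 cm
E = ½kA² = ½×24.6×(0.13)² = 0.2079 J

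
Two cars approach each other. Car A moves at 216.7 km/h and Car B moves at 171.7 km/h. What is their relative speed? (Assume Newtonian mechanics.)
v_rel = v_A + v_B = 216.7 + 171.7 = 388.4 km/h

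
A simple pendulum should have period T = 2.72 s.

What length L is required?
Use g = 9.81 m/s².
T = 2π√(L/g) → L = g(T/2π)² = 9.81×(2.72/2π)² = 1.838 m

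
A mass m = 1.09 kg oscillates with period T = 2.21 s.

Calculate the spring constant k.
T = 2π√(m/k) → k = m(2π/T)² = 1.09×(2π/2.21)² = 8.811 N/m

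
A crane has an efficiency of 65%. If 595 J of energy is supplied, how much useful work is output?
W_out = η × W_in = 0.65 × 595 = 386.75 J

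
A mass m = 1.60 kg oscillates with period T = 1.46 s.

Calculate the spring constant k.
T = 2π√(m/k) → k = m(2π/T)² = 1.6×(2π/1.46)² = 29.63 N/m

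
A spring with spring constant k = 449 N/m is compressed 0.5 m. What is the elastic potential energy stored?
PE = ½kx² = ½×449×0.5² = 56.12 J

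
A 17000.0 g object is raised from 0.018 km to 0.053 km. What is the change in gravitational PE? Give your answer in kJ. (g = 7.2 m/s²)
ΔPE = mg(h₂ − h₁) = 17 kg × 7.2 m/s² × (53 − 18) m = 4284 J = 4.284 kJ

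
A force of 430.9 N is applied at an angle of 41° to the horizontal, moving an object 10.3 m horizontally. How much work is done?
W = Fd cosθ = 430.9×10.3×cos(41°) = 3349.6 J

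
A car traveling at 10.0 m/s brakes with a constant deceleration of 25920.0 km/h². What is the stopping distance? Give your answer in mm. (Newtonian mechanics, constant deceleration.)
d = v₀² / (2a) (with unit conversion) = 25000.0 mm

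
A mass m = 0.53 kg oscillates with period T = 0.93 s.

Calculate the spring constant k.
T = 2π√(m/k) → k = m(2π/T)² = 0.53×(2π/0.93)² = 24.19 N/m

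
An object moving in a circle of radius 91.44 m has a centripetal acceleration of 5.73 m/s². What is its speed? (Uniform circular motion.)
v = √(a_c × r) = √(5.73 × 91.44) = 22.89 m/s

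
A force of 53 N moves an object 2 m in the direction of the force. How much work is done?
W = Fd = 53×2 = 106.0 J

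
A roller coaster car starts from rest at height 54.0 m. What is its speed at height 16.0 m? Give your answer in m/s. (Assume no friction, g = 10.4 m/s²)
mgh₁ = ½mv₂² + mgh₂ → v₂ = √(2g(h₁−h₂)) = √(2×10.4×(54−16)) = 28.11 m/s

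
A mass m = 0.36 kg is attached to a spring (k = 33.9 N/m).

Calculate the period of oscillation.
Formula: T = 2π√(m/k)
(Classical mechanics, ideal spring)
T = 2π√(m/k) = 2π√(0.36/33.9) = 0.6475 s; f = 1/T = 1.544 Hz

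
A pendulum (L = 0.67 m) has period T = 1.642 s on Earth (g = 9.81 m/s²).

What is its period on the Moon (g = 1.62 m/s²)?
T = 2π√(L/g), so T_moon/T_earth = √(g_earth/g_moon)
T_moon = 2π√(0.67/1.62) = 4.041 s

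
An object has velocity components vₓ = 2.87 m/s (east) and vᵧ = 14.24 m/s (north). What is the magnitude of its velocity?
|v| = √(vₓ² + vᵧ²) = √(2.87² + 14.24²) = √(211.014) = 14.53 m/s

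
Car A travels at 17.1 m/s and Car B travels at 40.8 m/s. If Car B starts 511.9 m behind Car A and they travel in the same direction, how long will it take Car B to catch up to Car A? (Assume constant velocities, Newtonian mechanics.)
Relative speed: v_rel = 40.8 - 17.1 = 23.7 m/s
Time to catch: t = d₀/v_rel = 511.9/23.7 = 21.6 s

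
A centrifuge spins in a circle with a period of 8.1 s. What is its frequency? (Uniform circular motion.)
f = 1/T = 1/8.1 = 0.1235 Hz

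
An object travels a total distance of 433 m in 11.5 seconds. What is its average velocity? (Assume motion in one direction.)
v_avg = Δd / Δt = 433 / 11.5 = 37.65 m/s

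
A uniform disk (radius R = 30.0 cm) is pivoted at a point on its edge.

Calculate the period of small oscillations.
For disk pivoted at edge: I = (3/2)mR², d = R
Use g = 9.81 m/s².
I/m = (3/2)R² = 0.135 m²; d = R = 0.3 m
T = 2π√((3/2)R²/(gR)) = 2π√(3R/(2g)) = 1.346 s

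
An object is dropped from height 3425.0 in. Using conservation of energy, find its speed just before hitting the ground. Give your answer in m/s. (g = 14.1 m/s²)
mgh = ½mv² → v = √(2gh) = √(2×14.1×86.99) = 49.53 m/s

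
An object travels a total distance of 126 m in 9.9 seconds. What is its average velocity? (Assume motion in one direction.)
v_avg = Δd / Δt = 126 / 9.9 = 12.73 m/s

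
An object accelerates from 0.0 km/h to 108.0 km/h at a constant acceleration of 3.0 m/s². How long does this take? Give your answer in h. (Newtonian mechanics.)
t = (v - v₀)/a (with unit conversion) = 0.002778 h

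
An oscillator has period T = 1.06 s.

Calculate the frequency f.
f = 1/T = 1/1.06 = 0.9434 Hz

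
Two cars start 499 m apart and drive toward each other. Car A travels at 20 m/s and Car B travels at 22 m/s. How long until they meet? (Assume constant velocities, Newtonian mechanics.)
Combined speed: v_combined = 20 + 22 = 42 m/s
Time to meet: t = d/42 = 499/42 = 11.88 s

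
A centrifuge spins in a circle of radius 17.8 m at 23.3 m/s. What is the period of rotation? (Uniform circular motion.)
T = 2πr/v = 2π×17.8/23.3 = 4.8 s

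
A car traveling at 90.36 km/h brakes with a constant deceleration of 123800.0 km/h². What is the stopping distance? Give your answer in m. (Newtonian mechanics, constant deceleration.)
d = v₀² / (2a) (with unit conversion) = 32.98 m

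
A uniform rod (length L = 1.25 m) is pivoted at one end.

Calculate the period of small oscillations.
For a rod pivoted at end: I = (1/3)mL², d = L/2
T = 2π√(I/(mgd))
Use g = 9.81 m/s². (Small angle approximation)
I/m = (1/3)L² = 0.5208 m²; d = L/2 = 0.625 m
T = 2π√(I/(mgd)) = 2π√(0.5208/(9.81×0.625)) = 1.831 s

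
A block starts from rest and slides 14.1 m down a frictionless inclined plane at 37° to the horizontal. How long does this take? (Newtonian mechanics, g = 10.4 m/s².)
a = g sin(θ) = 10.4 × sin(37°) = 6.26 m/s²
t = √(2d/a) = √(2 × 14.1 / 6.26) = 2.12 s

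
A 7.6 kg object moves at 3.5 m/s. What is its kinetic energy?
KE = ½mv² = ½×7.6×3.5² = 46.55 J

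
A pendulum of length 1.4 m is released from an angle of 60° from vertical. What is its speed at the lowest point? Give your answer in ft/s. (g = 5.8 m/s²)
h = L(1 − cosθ) = 1.4×(1 − cos60°) = 0.7 m
v = √(2gh) = √(2×5.8×0.7) = 2.85 m/s = 9.349 ft/s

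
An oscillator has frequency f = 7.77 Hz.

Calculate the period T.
T = 1/f = 1/7.77 = 0.1287 s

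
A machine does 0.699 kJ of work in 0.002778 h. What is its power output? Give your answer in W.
P = W/t = 699 J / 10 s = 69.89 W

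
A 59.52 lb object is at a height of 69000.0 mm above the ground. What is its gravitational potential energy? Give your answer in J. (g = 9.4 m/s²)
PE = mgh = 27 kg × 9.4 m/s² × 69 m = 1.751e+04 J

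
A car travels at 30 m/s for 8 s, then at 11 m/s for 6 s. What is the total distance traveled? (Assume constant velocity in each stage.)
d₁ = v₁t₁ = 30 × 8 = 240 m
d₂ = v₂t₂ = 11 × 6 = 66 m
d_total = 240 + 66 = 306 m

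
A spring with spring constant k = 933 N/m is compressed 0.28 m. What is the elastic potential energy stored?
PE = ½kx² = ½×933×0.28² = 36.57 J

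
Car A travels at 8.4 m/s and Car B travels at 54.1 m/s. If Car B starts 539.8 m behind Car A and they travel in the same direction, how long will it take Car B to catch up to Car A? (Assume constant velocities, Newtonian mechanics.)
Relative speed: v_rel = 54.1 - 8.4 = 45.7 m/s
Time to catch: t = d₀/v_rel = 539.8/45.7 = 11.81 s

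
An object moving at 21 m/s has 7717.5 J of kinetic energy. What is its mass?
KE = ½mv² → m = 2KE/v² = 2×7717.5/21² = 35.0 kg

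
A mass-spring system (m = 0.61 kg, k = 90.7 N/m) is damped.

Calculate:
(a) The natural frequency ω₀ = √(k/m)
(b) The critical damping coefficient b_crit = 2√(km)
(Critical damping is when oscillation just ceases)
ω₀ = √(k/m) = √(90.7/0.61) = 12.19 rad/s
b_crit = 2√(km) = 2√(90.7×0.61) = 14.88 kg/s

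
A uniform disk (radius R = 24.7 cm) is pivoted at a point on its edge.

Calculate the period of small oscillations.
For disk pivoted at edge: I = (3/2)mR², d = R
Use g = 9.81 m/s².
I/m = (3/2)R² = 0.09151 m²; d = R = 0.247 m
T = 2π√((3/2)R²/(gR)) = 2π√(3R/(2g)) = 1.221 s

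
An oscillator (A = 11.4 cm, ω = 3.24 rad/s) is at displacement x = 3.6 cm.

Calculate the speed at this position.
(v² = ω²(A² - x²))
v = ω√(A² − x²) = 3.24×√(0.114² − 0.036²) = 0.3505 m/s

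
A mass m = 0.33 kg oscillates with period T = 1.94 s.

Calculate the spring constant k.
T = 2π√(m/k) → k = m(2π/T)² = 0.33×(2π/1.94)² = 3.462 N/m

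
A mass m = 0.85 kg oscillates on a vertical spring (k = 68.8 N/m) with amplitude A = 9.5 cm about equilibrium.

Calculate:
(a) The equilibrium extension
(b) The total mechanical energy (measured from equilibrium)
x_eq = mg/k = 0.85×9.81/68.8 = 0.1212 m = 12.12 cm
E = ½kA² = ½×68.8×(0.095)² = 0.3105 J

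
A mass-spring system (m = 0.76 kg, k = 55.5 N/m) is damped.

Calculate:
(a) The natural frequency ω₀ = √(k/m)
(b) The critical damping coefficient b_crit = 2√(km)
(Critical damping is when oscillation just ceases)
ω₀ = √(k/m) = √(55.5/0.76) = 8.546 rad/s
b_crit = 2√(km) = 2√(55.5×0.76) = 12.99 kg/s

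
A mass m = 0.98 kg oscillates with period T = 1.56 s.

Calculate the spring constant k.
T = 2π√(m/k) → k = m(2π/T)² = 0.98×(2π/1.56)² = 15.9 N/m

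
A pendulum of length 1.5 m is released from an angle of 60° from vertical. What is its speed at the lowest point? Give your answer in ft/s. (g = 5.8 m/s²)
h = L(1 − cosθ) = 1.5×(1 − cos60°) = 0.75 m
v = √(2gh) = √(2×5.8×0.75) = 2.95 m/s = 9.677 ft/s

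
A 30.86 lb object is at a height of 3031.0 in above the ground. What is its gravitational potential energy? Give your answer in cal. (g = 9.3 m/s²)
PE = mgh = 14 kg × 9.3 m/s² × 76.99 m = 1.002e+04 J = 2395.0 cal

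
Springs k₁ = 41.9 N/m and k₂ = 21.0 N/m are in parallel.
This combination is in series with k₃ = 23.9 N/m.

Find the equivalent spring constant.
k₁₂ = k₁ + k₂ = 62.9 N/m (parallel)
1/k_eq = 1/k₁₂ + 1/k₃ → k_eq = 17.32 N/m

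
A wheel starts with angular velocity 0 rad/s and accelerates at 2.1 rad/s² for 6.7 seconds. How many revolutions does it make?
θ = ω₀t + ½αt² = 0×6.7 + ½×2.1×6.7² = 47.13 rad
Revolutions = θ/(2π) = 47.13/(2π) = 7.5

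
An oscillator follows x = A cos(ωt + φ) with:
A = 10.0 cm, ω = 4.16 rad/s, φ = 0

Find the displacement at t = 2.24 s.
x = A cos(ωt + φ) = 10.0×cos(4.16×2.24 + 0) = -9.943 cm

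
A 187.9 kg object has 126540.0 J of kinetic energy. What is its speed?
KE = ½mv² → v = √(2KE/m) = √(2×126540.0/187.9) = 36.7 m/s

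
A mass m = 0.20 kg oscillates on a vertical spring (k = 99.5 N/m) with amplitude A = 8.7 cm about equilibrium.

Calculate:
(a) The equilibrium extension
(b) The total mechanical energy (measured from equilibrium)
x_eq = mg/k = 0.2×9.81/99.5 = 0.01972 m = 1.972 cm
E = ½kA² = ½×99.5×(0.087)² = 0.3766 J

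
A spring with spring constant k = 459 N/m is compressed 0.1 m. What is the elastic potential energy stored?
PE = ½kx² = ½×459×0.1² = 2.295 J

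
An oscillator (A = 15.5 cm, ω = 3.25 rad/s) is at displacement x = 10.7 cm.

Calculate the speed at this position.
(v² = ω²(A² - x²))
v = ω√(A² − x²) = 3.25×√(0.155² − 0.107²) = 0.3645 m/s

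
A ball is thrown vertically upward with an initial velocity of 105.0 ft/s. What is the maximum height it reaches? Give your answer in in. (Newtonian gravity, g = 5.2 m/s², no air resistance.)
h_max = v₀²/(2g) (with unit conversion) = 3877.0 in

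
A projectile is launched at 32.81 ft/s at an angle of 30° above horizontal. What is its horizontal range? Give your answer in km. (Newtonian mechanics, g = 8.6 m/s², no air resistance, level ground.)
R = v₀² sin(2θ) / g (with unit conversion) = 0.01007 km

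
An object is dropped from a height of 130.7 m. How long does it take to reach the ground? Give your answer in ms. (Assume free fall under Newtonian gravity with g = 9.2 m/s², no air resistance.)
t = √(2h/g) (with unit conversion) = 5330.0 ms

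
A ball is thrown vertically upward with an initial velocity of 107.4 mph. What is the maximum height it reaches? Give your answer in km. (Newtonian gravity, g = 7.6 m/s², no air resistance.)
h_max = v₀²/(2g) (with unit conversion) = 0.1517 km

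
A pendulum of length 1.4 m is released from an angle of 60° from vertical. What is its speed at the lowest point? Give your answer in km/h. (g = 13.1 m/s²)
h = L(1 − cosθ) = 1.4×(1 − cos60°) = 0.7 m
v = √(2gh) = √(2×13.1×0.7) = 4.283 m/s = 15.42 km/h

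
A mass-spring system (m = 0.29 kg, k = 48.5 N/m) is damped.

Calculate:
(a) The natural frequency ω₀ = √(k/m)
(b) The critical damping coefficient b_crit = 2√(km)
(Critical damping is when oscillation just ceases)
ω₀ = √(k/m) = √(48.5/0.29) = 12.93 rad/s
b_crit = 2√(km) = 2√(48.5×0.29) = 7.501 kg/s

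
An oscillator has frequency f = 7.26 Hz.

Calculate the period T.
T = 1/f = 1/7.26 = 0.1377 s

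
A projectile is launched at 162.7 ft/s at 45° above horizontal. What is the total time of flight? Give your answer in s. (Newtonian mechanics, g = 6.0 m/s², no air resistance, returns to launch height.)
T = 2v₀sin(θ)/g (with unit conversion) = 11.69 s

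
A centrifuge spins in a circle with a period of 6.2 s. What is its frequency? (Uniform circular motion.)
f = 1/T = 1/6.2 = 0.1613 Hz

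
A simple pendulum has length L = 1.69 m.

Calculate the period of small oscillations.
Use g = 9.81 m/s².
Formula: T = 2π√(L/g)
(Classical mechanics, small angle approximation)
T = 2π√(L/g) = 2π√(1.69/9.81) = 2.608 s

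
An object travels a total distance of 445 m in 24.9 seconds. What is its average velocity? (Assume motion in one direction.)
v_avg = Δd / Δt = 445 / 24.9 = 17.87 m/s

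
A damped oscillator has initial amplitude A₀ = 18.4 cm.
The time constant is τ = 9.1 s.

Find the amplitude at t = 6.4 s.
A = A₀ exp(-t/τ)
A = A₀ exp(−t/τ) = 18.4×exp(−6.4/9.1) = 9.107 cm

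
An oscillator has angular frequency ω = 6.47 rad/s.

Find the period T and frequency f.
T = 2π/ω = 2π/6.47 = 0.9711 s; f = ω/2π = 1.03 Hz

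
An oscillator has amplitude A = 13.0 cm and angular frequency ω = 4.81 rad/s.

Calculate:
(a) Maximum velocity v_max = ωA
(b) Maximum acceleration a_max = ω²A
v_max = ωA = 4.81×0.13 = 0.6253 m/s
a_max = ω²A = 4.81²×0.13 = 3.008 m/s²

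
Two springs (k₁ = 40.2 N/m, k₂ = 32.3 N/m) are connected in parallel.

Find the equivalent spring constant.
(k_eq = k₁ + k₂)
k_eq = k₁ + k₂ = 40.2 + 32.3 = 72.5 N/m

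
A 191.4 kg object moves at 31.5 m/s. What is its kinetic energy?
KE = ½mv² = ½×191.4×31.5² = 94958.33 J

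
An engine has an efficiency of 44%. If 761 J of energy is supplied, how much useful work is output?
W_out = η × W_in = 0.44 × 761 = 334.84 J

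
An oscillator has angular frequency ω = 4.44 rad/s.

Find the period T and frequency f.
T = 2π/ω = 2π/4.44 = 1.415 s; f = ω/2π = 0.7066 Hz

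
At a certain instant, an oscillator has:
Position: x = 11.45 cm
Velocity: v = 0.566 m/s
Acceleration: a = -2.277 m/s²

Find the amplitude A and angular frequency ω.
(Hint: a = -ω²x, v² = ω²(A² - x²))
a = −ω²x → ω = √(|a|/x) = √(2.277/0.1145) = 4.459 rad/s
v² = ω²(A² − x²) → A = √(x² + v²/ω²) = √(0.1145² + 0.566²/4.459²) = 0.1709 m = 17.09 cm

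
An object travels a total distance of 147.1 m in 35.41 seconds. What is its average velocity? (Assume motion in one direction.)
v_avg = Δd / Δt = 147.1 / 35.41 = 4.15 m/s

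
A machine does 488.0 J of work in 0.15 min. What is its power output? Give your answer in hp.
P = W/t = 488 J / 9 s = 54.22 W = 0.07271 hp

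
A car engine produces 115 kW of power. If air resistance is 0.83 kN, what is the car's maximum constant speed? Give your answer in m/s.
P = Fv → v = P/F = 115000 W / 830 N = 138.6 m/s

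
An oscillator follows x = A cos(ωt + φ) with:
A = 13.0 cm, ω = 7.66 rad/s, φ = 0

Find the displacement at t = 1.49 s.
x = A cos(ωt + φ) = 13.0×cos(7.66×1.49 + 0) = 5.275 cm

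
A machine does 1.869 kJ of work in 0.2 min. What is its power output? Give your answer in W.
P = W/t = 1869 J / 12 s = 155.8 W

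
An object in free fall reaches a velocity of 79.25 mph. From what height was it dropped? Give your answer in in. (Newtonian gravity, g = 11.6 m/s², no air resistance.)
h = v²/(2g) (with unit conversion) = 2130.0 in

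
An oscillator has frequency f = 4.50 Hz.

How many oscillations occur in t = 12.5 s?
n = f×t = 4.5×12.5 = 56.25 oscillations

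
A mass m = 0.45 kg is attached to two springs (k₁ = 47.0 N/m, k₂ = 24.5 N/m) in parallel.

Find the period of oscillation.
k_eq = k₁+k₂ = 71.5 N/m
T = 2π√(m/k_eq) = 2π√(0.45/71.5) = 0.4985 s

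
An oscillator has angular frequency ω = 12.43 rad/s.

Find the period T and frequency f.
T = 2π/ω = 2π/12.43 = 0.5055 s; f = ω/2π = 1.978 Hz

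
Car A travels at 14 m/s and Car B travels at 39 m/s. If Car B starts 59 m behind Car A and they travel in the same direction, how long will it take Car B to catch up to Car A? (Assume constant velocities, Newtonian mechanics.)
Relative speed: v_rel = 39 - 14 = 25 m/s
Time to catch: t = d₀/v_rel = 59/25 = 2.36 s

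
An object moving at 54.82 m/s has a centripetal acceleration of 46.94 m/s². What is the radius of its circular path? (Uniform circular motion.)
r = v²/a_c = 54.82²/46.94 = 64.02 m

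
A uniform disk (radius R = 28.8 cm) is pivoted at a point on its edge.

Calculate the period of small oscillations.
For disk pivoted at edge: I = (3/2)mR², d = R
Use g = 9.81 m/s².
I/m = (3/2)R² = 0.1244 m²; d = R = 0.288 m
T = 2π√((3/2)R²/(gR)) = 2π√(3R/(2g)) = 1.319 s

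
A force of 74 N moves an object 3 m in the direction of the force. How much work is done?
W = Fd = 74×3 = 222.0 J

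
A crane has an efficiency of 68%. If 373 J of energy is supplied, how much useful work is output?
W_out = η × W_in = 0.68 × 373 = 253.64 J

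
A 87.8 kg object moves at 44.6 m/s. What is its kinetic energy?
KE = ½mv² = ½×87.8×44.6² = 87324.12 J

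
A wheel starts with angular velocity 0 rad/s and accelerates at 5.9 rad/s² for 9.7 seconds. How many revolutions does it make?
θ = ω₀t + ½αt² = 0×9.7 + ½×5.9×9.7² = 277.57 rad
Revolutions = θ/(2π) = 277.57/(2π) = 44.18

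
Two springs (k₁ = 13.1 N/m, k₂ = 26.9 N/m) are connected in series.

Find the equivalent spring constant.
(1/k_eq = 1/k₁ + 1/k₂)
1/k_eq = 1/13.1 + 1/26.9 = 0.11351; k_eq = 8.81 N/m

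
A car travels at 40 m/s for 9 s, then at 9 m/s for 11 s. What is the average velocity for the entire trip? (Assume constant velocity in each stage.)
d₁ = v₁t₁ = 40 × 9 = 360 m
d₂ = v₂t₂ = 9 × 11 = 99 m
d_total = 459 m, t_total = 20 s
v_avg = d_total/t_total = 459/20 = 22.95 m/s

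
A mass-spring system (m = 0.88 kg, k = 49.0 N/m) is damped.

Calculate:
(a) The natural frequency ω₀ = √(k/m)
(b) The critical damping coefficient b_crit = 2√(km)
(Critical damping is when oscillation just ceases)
ω₀ = √(k/m) = √(49.0/0.88) = 7.462 rad/s
b_crit = 2√(km) = 2√(49.0×0.88) = 13.13 kg/s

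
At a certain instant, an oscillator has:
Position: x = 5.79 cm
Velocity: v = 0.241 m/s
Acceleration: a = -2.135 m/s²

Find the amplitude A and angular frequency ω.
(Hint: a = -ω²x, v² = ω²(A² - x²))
a = −ω²x → ω = √(|a|/x) = √(2.135/0.0579) = 6.072 rad/s
v² = ω²(A² − x²) → A = √(x² + v²/ω²) = √(0.0579² + 0.241²/6.072²) = 0.0702 m = 7.02 cm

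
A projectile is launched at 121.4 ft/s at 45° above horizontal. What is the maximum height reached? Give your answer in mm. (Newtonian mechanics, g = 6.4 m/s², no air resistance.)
H = v₀²sin²(θ)/(2g) (with unit conversion) = 53480.0 mm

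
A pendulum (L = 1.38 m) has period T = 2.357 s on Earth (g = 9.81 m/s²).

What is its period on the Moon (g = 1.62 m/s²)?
T = 2π√(L/g), so T_moon/T_earth = √(g_earth/g_moon)
T_moon = 2π√(1.38/1.62) = 5.799 s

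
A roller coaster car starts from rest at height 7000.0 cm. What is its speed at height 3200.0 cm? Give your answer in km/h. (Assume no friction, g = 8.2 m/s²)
mgh₁ = ½mv₂² + mgh₂ → v₂ = √(2g(h₁−h₂)) = √(2×8.2×(70−32)) = 24.96 m/s = 89.87 km/h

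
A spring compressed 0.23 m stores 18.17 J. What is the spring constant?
PE = ½kx² → k = 2PE/x² = 2×18.17/0.23² = 687.0 N/m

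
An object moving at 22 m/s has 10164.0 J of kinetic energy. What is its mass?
KE = ½mv² → m = 2KE/v² = 2×10164.0/22² = 42.0 kg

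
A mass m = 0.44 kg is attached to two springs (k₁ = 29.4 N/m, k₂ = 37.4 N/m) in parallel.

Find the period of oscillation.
k_eq = k₁+k₂ = 66.8 N/m
T = 2π√(m/k_eq) = 2π√(0.44/66.8) = 0.5099 s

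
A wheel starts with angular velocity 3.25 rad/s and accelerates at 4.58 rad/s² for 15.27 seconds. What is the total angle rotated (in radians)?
θ = ω₀t + ½αt² = 3.25×15.27 + ½×4.58×15.27² = 583.59 rad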